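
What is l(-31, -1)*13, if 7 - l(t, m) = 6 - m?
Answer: 0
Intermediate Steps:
l(t, m) = 1 + m (l(t, m) = 7 - (6 - m) = 7 + (-6 + m) = 1 + m)
l(-31, -1)*13 = (1 - 1)*13 = 0*13 = 0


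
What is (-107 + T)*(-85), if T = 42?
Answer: 5525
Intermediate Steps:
(-107 + T)*(-85) = (-107 + 42)*(-85) = -65*(-85) = 5525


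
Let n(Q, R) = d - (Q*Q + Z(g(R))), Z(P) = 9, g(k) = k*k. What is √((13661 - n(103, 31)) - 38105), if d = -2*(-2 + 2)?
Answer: I*√13826 ≈ 117.58*I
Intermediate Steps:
g(k) = k²
d = 0 (d = -2*0 = 0)
n(Q, R) = -9 - Q² (n(Q, R) = 0 - (Q*Q + 9) = 0 - (Q² + 9) = 0 - (9 + Q²) = 0 + (-9 - Q²) = -9 - Q²)
√((13661 - n(103, 31)) - 38105) = √((13661 - (-9 - 1*103²)) - 38105) = √((13661 - (-9 - 1*10609)) - 38105) = √((13661 - (-9 - 10609)) - 38105) = √((13661 - 1*(-10618)) - 38105) = √((13661 + 10618) - 38105) = √(24279 - 38105) = √(-13826) = I*√13826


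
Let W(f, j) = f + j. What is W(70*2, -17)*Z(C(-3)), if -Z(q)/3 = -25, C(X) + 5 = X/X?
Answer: 9225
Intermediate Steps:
C(X) = -4 (C(X) = -5 + X/X = -5 + 1 = -4)
Z(q) = 75 (Z(q) = -3*(-25) = 75)
W(70*2, -17)*Z(C(-3)) = (70*2 - 17)*75 = (140 - 17)*75 = 123*75 = 9225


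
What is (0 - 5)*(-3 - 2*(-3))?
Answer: -15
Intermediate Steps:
(0 - 5)*(-3 - 2*(-3)) = -5*(-3 + 6) = -5*3 = -15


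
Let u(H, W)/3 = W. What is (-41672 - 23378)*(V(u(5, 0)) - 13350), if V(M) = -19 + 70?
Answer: 865099950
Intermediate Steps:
u(H, W) = 3*W
V(M) = 51
(-41672 - 23378)*(V(u(5, 0)) - 13350) = (-41672 - 23378)*(51 - 13350) = -65050*(-13299) = 865099950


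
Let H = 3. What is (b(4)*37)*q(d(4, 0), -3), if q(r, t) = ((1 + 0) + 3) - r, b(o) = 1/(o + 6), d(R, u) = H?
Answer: 37/10 ≈ 3.7000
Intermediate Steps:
d(R, u) = 3
b(o) = 1/(6 + o)
q(r, t) = 4 - r (q(r, t) = (1 + 3) - r = 4 - r)
(b(4)*37)*q(d(4, 0), -3) = (37/(6 + 4))*(4 - 1*3) = (37/10)*(4 - 3) = ((⅒)*37)*1 = (37/10)*1 = 37/10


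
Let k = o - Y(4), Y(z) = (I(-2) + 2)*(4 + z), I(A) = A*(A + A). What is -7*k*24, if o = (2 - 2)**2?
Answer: 13440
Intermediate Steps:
I(A) = 2*A**2 (I(A) = A*(2*A) = 2*A**2)
Y(z) = 40 + 10*z (Y(z) = (2*(-2)**2 + 2)*(4 + z) = (2*4 + 2)*(4 + z) = (8 + 2)*(4 + z) = 10*(4 + z) = 40 + 10*z)
o = 0 (o = 0**2 = 0)
k = -80 (k = 0 - (40 + 10*4) = 0 - (40 + 40) = 0 - 1*80 = 0 - 80 = -80)
-7*k*24 = -7*(-80)*24 = 560*24 = 13440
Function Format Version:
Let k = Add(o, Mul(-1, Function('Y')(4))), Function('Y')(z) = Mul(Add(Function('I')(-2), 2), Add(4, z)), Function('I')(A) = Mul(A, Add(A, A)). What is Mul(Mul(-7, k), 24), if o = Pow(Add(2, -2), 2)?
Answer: 13440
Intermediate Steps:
Function('I')(A) = Mul(2, Pow(A, 2)) (Function('I')(A) = Mul(A, Mul(2, A)) = Mul(2, Pow(A, 2)))
Function('Y')(z) = Add(40, Mul(10, z)) (Function('Y')(z) = Mul(Add(Mul(2, Pow(-2, 2)), 2), Add(4, z)) = Mul(Add(Mul(2, 4), 2), Add(4, z)) = Mul(Add(8, 2), Add(4, z)) = Mul(10, Add(4, z)) = Add(40, Mul(10, z)))
o = 0 (o = Pow(0, 2) = 0)
k = -80 (k = Add(0, Mul(-1, Add(40, Mul(10, 4)))) = Add(0, Mul(-1, Add(40, 40))) = Add(0, Mul(-1, 80)) = Add(0, -80) = -80)
Mul(Mul(-7, k), 24) = Mul(Mul(-7, -80), 24) = Mul(560, 24) = 13440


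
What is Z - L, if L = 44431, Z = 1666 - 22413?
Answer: -65178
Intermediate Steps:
Z = -20747
Z - L = -20747 - 1*44431 = -20747 - 44431 = -65178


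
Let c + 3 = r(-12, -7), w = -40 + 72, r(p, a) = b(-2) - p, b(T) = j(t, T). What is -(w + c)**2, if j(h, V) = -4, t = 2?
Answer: -1369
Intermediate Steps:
b(T) = -4
r(p, a) = -4 - p
w = 32
c = 5 (c = -3 + (-4 - 1*(-12)) = -3 + (-4 + 12) = -3 + 8 = 5)
-(w + c)**2 = -(32 + 5)**2 = -1*37**2 = -1*1369 = -1369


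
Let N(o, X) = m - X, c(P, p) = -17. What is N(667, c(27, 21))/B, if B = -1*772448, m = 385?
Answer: -201/386224 ≈ -0.00052042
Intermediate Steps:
B = -772448
N(o, X) = 385 - X
N(667, c(27, 21))/B = (385 - 1*(-17))/(-772448) = (385 + 17)*(-1/772448) = 402*(-1/772448) = -201/386224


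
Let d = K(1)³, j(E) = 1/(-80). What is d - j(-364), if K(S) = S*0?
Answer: 1/80 ≈ 0.012500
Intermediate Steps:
K(S) = 0
j(E) = -1/80
d = 0 (d = 0³ = 0)
d - j(-364) = 0 - 1*(-1/80) = 0 + 1/80 = 1/80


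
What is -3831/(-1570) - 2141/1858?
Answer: 939157/729265 ≈ 1.2878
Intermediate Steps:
-3831/(-1570) - 2141/1858 = -3831*(-1/1570) - 2141*1/1858 = 3831/1570 - 2141/1858 = 939157/729265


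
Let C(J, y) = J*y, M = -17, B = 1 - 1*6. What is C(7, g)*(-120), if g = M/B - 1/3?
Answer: -2576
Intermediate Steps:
B = -5 (B = 1 - 6 = -5)
g = 46/15 (g = -17/(-5) - 1/3 = -17*(-⅕) - 1*⅓ = 17/5 - ⅓ = 46/15 ≈ 3.0667)
C(7, g)*(-120) = (7*(46/15))*(-120) = (322/15)*(-120) = -2576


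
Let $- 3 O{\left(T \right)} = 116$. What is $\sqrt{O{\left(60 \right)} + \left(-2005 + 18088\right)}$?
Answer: $\frac{\sqrt{144399}}{3} \approx 126.67$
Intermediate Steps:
$O{\left(T \right)} = - \frac{116}{3}$ ($O{\left(T \right)} = \left(- \frac{1}{3}\right) 116 = - \frac{116}{3}$)
$\sqrt{O{\left(60 \right)} + \left(-2005 + 18088\right)} = \sqrt{- \frac{116}{3} + \left(-2005 + 18088\right)} = \sqrt{- \frac{116}{3} + 16083} = \sqrt{\frac{48133}{3}} = \frac{\sqrt{144399}}{3}$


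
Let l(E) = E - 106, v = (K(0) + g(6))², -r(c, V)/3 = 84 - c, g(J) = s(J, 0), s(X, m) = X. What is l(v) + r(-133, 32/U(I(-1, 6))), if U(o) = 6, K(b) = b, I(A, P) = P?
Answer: -721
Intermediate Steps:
g(J) = J
r(c, V) = -252 + 3*c (r(c, V) = -3*(84 - c) = -252 + 3*c)
v = 36 (v = (0 + 6)² = 6² = 36)
l(E) = -106 + E
l(v) + r(-133, 32/U(I(-1, 6))) = (-106 + 36) + (-252 + 3*(-133)) = -70 + (-252 - 399) = -70 - 651 = -721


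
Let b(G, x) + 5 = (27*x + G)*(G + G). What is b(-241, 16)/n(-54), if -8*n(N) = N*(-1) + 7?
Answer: 736536/61 ≈ 12074.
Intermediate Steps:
b(G, x) = -5 + 2*G*(G + 27*x) (b(G, x) = -5 + (27*x + G)*(G + G) = -5 + (G + 27*x)*(2*G) = -5 + 2*G*(G + 27*x))
n(N) = -7/8 + N/8 (n(N) = -(N*(-1) + 7)/8 = -(-N + 7)/8 = -(7 - N)/8 = -7/8 + N/8)
b(-241, 16)/n(-54) = (-5 + 2*(-241)² + 54*(-241)*16)/(-7/8 + (⅛)*(-54)) = (-5 + 2*58081 - 208224)/(-7/8 - 27/4) = (-5 + 116162 - 208224)/(-61/8) = -92067*(-8/61) = 736536/61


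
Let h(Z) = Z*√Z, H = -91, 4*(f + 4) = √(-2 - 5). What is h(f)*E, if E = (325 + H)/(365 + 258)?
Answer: 117*(-16 + I*√7)^(3/2)/2492 ≈ -0.74616 - 2.9741*I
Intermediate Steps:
f = -4 + I*√7/4 (f = -4 + √(-2 - 5)/4 = -4 + √(-7)/4 = -4 + (I*√7)/4 = -4 + I*√7/4 ≈ -4.0 + 0.66144*I)
h(Z) = Z^(3/2)
E = 234/623 (E = (325 - 91)/(365 + 258) = 234/623 ≈ 0.37560)
h(f)*E = (-4 + I*√7/4)^(3/2)*(234/623) = 234*(-4 + I*√7/4)^(3/2)/623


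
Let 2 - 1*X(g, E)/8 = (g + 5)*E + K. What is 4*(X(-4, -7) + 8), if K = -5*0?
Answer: 320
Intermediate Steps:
K = 0
X(g, E) = 16 - 8*E*(5 + g) (X(g, E) = 16 - 8*((g + 5)*E + 0) = 16 - 8*((5 + g)*E + 0) = 16 - 8*(E*(5 + g) + 0) = 16 - 8*E*(5 + g))
4*(X(-4, -7) + 8) = 4*((16 - 40*(-7) - 8*(-7)*(-4)) + 8) = 4*((16 + 280 - 224) + 8) = 4*(72 + 8) = 4*80 = 320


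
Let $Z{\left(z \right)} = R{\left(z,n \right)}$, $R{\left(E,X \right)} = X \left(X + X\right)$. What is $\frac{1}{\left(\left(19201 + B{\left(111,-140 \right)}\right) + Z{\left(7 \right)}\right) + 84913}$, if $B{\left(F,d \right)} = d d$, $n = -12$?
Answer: $\frac{1}{124002} \approx 8.0644 \cdot 10^{-6}$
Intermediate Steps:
$R{\left(E,X \right)} = 2 X^{2}$ ($R{\left(E,X \right)} = X 2 X = 2 X^{2}$)
$B{\left(F,d \right)} = d^{2}$
$Z{\left(z \right)} = 288$ ($Z{\left(z \right)} = 2 \left(-12\right)^{2} = 2 \cdot 144 = 288$)
$\frac{1}{\left(\left(19201 + B{\left(111,-140 \right)}\right) + Z{\left(7 \right)}\right) + 84913} = \frac{1}{\left(\left(19201 + \left(-140\right)^{2}\right) + 288\right) + 84913} = \frac{1}{\left(\left(19201 + 19600\right) + 288\right) + 84913} = \frac{1}{\left(38801 + 288\right) + 84913} = \frac{1}{39089 + 84913} = \frac{1}{124002}$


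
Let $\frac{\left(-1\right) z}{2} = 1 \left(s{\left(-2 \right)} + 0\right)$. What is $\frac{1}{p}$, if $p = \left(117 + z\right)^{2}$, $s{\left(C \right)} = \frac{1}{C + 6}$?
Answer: $\frac{4}{54289} \approx 7.368 \cdot 10^{-5}$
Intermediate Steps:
$s{\left(C \right)} = \frac{1}{6 + C}$
$z = - \frac{1}{2}$ ($z = - 2 \cdot 1 \left(\frac{1}{6 - 2} + 0\right) = - 2 \cdot 1 \left(\frac{1}{4} + 0\right) = - 2 \cdot 1 \cdot \frac{1}{4} = \left(-2\right) \frac{1}{4} = - \frac{1}{2} \approx -0.5$)
$p = \frac{54289}{4}$ ($p = \left(117 - \frac{1}{2}\right)^{2} = \left(\frac{233}{2}\right)^{2} = \frac{54289}{4} \approx 13572.0$)
$\frac{1}{p} = \frac{1}{\frac{54289}{4}} = \frac{4}{54289}$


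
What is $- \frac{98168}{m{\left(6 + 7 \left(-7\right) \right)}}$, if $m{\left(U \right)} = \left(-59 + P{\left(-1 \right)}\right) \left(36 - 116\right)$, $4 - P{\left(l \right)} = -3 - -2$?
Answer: $- \frac{12271}{540} \approx -22.724$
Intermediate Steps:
$P{\left(l \right)} = 5$ ($P{\left(l \right)} = 4 - \left(-3 - -2\right) = 4 - \left(-3 + 2\right) = 4 - -1 = 4 + 1 = 5$)
$m{\left(U \right)} = 4320$ ($m{\left(U \right)} = \left(-59 + 5\right) \left(36 - 116\right) = \left(-54\right) \left(-80\right) = 4320$)
$- \frac{98168}{m{\left(6 + 7 \left(-7\right) \right)}} = - \frac{98168}{4320} = \left(-98168\right) \frac{1}{4320} = - \frac{12271}{540}$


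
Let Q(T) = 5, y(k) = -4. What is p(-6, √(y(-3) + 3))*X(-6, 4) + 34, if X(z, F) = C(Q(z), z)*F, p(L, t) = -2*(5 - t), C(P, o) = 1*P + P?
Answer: -366 + 80*I ≈ -366.0 + 80.0*I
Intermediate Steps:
C(P, o) = 2*P (C(P, o) = P + P = 2*P)
p(L, t) = -10 + 2*t
X(z, F) = 10*F (X(z, F) = (2*5)*F = 10*F)
p(-6, √(y(-3) + 3))*X(-6, 4) + 34 = (-10 + 2*√(-4 + 3))*(10*4) + 34 = (-10 + 2*√(-1))*40 + 34 = (-10 + 2*I)*40 + 34 = (-400 + 80*I) + 34 = -366 + 80*I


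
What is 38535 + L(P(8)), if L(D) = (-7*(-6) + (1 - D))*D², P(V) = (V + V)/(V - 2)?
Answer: 1048189/27 ≈ 38822.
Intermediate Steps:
P(V) = 2*V/(-2 + V) (P(V) = (2*V)/(-2 + V) = 2*V/(-2 + V))
L(D) = D²*(43 - D) (L(D) = (42 + (1 - D))*D² = (43 - D)*D² = D²*(43 - D))
38535 + L(P(8)) = 38535 + (2*8/(-2 + 8))²*(43 - 2*8/(-2 + 8)) = 38535 + (2*8/6)²*(43 - 2*8/6) = 38535 + (2*8*(⅙))²*(43 - 2*8/6) = 38535 + (8/3)²*(43 - 1*8/3) = 38535 + 64*(43 - 8/3)/9 = 38535 + (64/9)*(121/3) = 38535 + 7744/27 = 1048189/27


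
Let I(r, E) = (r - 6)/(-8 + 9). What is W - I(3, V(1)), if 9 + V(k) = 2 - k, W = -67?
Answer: -64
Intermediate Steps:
V(k) = -7 - k (V(k) = -9 + (2 - k) = -7 - k)
I(r, E) = -6 + r (I(r, E) = (-6 + r)/1 = (-6 + r)*1 = -6 + r)
W - I(3, V(1)) = -67 - (-6 + 3) = -67 - 1*(-3) = -67 + 3 = -64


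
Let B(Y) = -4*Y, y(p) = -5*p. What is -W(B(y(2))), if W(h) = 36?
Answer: -36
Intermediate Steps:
-W(B(y(2))) = -1*36 = -36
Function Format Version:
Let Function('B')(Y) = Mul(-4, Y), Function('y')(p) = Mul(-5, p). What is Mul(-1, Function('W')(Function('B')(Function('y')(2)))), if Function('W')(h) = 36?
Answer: -36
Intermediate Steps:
Mul(-1, Function('W')(Function('B')(Function('y')(2)))) = Mul(-1, 36) = -36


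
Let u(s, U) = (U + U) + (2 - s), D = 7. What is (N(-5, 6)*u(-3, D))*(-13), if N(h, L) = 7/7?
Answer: -247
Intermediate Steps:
N(h, L) = 1 (N(h, L) = 7*(⅐) = 1)
u(s, U) = 2 - s + 2*U (u(s, U) = 2*U + (2 - s) = 2 - s + 2*U)
(N(-5, 6)*u(-3, D))*(-13) = (1*(2 - 1*(-3) + 2*7))*(-13) = (1*(2 + 3 + 14))*(-13) = (1*19)*(-13) = 19*(-13) = -247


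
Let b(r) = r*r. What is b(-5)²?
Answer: 625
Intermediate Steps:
b(r) = r²
b(-5)² = ((-5)²)² = 25² = 625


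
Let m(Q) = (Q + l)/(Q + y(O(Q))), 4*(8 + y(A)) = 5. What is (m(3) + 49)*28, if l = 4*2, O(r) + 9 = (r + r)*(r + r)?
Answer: 19348/15 ≈ 1289.9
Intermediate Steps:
O(r) = -9 + 4*r² (O(r) = -9 + (r + r)*(r + r) = -9 + (2*r)*(2*r) = -9 + 4*r²)
y(A) = -27/4 (y(A) = -8 + (¼)*5 = -8 + 5/4 = -27/4)
l = 8
m(Q) = (8 + Q)/(-27/4 + Q) (m(Q) = (Q + 8)/(Q - 27/4) = (8 + Q)/(-27/4 + Q))
(m(3) + 49)*28 = (4*(8 + 3)/(-27 + 4*3) + 49)*28 = (4*11/(-27 + 12) + 49)*28 = (4*11/(-15) + 49)*28 = (4*(-1/15)*11 + 49)*28 = (-44/15 + 49)*28 = (691/15)*28 = 19348/15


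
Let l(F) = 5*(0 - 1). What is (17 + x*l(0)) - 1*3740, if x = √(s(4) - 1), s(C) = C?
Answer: -3723 - 5*√3 ≈ -3731.7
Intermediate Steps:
l(F) = -5 (l(F) = 5*(-1) = -5)
x = √3 (x = √(4 - 1) = √3 ≈ 1.7320)
(17 + x*l(0)) - 1*3740 = (17 + √3*(-5)) - 1*3740 = (17 - 5*√3) - 3740 = -3723 - 5*√3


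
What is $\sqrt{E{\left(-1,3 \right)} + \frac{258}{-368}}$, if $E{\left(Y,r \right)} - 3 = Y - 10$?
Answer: $\frac{i \sqrt{73646}}{92} \approx 2.9498 i$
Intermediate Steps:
$E{\left(Y,r \right)} = -7 + Y$ ($E{\left(Y,r \right)} = 3 + \left(Y - 10\right) = 3 + \left(-10 + Y\right) = -7 + Y$)
$\sqrt{E{\left(-1,3 \right)} + \frac{258}{-368}} = \sqrt{\left(-7 - 1\right) + \frac{258}{-368}} = \sqrt{-8 + 258 \left(- \frac{1}{368}\right)} = \sqrt{-8 - \frac{129}{184}} = \sqrt{- \frac{1601}{184}} = \frac{i \sqrt{73646}}{92}$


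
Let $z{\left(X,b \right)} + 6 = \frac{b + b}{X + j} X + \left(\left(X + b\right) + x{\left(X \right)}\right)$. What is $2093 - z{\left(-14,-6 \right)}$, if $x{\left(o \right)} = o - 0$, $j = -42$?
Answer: $2136$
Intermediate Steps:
$x{\left(o \right)} = o$ ($x{\left(o \right)} = o + 0 = o$)
$z{\left(X,b \right)} = -6 + b + 2 X + \frac{2 X b}{-42 + X}$ ($z{\left(X,b \right)} = -6 + \left(\frac{b + b}{X - 42} X + \left(\left(X + b\right) + X\right)\right) = -6 + \left(\frac{2 b}{-42 + X} X + \left(b + 2 X\right)\right) = -6 + \left(\frac{2 X b}{-42 + X} + \left(b + 2 X\right)\right) = -6 + \left(b + 2 X + \frac{2 X b}{-42 + X}\right) = -6 + b + 2 X + \frac{2 X b}{-42 + X}$)
$2093 - z{\left(-14,-6 \right)} = 2093 - \frac{252 - -1260 - -252 + 2 \left(-14\right)^{2} + 3 \left(-14\right) \left(-6\right)}{-42 - 14} = 2093 - \frac{252 + 1260 + 252 + 2 \cdot 196 + 252}{-56} = 2093 - - \frac{252 + 1260 + 252 + 392 + 252}{56} = 2093 - \left(- \frac{1}{56}\right) 2408 = 2093 - -43 = 2093 + 43 = 2136$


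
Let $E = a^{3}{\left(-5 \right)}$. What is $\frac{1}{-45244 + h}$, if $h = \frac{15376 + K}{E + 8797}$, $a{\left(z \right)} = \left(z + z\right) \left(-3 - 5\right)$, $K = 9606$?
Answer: $- \frac{520797}{23562914486} \approx -2.2102 \cdot 10^{-5}$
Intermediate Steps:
$a{\left(z \right)} = - 16 z$ ($a{\left(z \right)} = 2 z \left(-8\right) = - 16 z$)
$E = 512000$ ($E = \left(\left(-16\right) \left(-5\right)\right)^{3} = 80^{3} = 512000$)
$h = \frac{24982}{520797}$ ($h = \frac{15376 + 9606}{512000 + 8797} = \frac{24982}{520797} \approx 0.047969$)
$\frac{1}{-45244 + h} = \frac{1}{-45244 + \frac{24982}{520797}} = \frac{1}{- \frac{23562914486}{520797}} = - \frac{520797}{23562914486}$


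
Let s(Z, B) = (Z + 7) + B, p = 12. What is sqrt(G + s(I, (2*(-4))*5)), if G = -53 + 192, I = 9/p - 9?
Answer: sqrt(391)/2 ≈ 9.8869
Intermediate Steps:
I = -33/4 (I = 9/12 - 9 = 9*(1/12) - 9 = 3/4 - 9 = -33/4 ≈ -8.2500)
G = 139
s(Z, B) = 7 + B + Z (s(Z, B) = (7 + Z) + B = 7 + B + Z)
sqrt(G + s(I, (2*(-4))*5)) = sqrt(139 + (7 + (2*(-4))*5 - 33/4)) = sqrt(139 + (7 - 8*5 - 33/4)) = sqrt(139 + (7 - 40 - 33/4)) = sqrt(139 - 165/4) = sqrt(391/4) = sqrt(391)/2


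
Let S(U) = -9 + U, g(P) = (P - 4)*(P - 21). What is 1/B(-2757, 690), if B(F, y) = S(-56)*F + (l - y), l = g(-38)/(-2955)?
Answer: 985/175836449 ≈ 5.6018e-6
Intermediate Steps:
g(P) = (-21 + P)*(-4 + P) (g(P) = (-4 + P)*(-21 + P) = (-21 + P)*(-4 + P))
l = -826/985 (l = (84 + (-38)² - 25*(-38))/(-2955) = (84 + 1444 + 950)*(-1/2955) = 2478*(-1/2955) = -826/985 ≈ -0.83858)
B(F, y) = -826/985 - y - 65*F (B(F, y) = (-9 - 56)*F + (-826/985 - y) = -65*F + (-826/985 - y) = -826/985 - y - 65*F)
1/B(-2757, 690) = 1/(-826/985 - 1*690 - 65*(-2757)) = 1/(-826/985 - 690 + 179205) = 1/(175836449/985) = 985/175836449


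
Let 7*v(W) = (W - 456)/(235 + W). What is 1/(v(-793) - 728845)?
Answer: -3906/2846867321 ≈ -1.3720e-6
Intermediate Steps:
v(W) = (-456 + W)/(7*(235 + W)) (v(W) = ((W - 456)/(235 + W))/7 = ((-456 + W)/(235 + W))/7 = (-456 + W)/(7*(235 + W)))
1/(v(-793) - 728845) = 1/((-456 - 793)/(7*(235 - 793)) - 728845) = 1/((⅐)*(-1249)/(-558) - 728845) = 1/((⅐)*(-1/558)*(-1249) - 728845) = 1/(1249/3906 - 728845) = 1/(-2846867321/3906) = -3906/2846867321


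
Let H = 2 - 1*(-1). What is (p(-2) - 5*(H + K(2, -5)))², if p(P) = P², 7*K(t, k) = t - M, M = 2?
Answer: 121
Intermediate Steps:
H = 3 (H = 2 + 1 = 3)
K(t, k) = -2/7 + t/7 (K(t, k) = (t - 1*2)/7 = (t - 2)/7 = (-2 + t)/7 = -2/7 + t/7)
(p(-2) - 5*(H + K(2, -5)))² = ((-2)² - 5*(3 + (-2/7 + (⅐)*2)))² = (4 - 5*(3 + (-2/7 + 2/7)))² = (4 - 5*(3 + 0))² = (4 - 5*3)² = (4 - 15)² = (-11)² = 121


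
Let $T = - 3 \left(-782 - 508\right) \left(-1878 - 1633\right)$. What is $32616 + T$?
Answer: $-13554954$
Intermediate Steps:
$T = -13587570$ ($T = - 3 \left(\left(-1290\right) \left(-3511\right)\right) = \left(-3\right) 4529190 = -13587570$)
$32616 + T = 32616 - 13587570 = -13554954$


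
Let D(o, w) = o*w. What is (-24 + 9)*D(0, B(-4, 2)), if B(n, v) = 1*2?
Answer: 0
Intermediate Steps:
B(n, v) = 2
(-24 + 9)*D(0, B(-4, 2)) = (-24 + 9)*(0*2) = -15*0 = 0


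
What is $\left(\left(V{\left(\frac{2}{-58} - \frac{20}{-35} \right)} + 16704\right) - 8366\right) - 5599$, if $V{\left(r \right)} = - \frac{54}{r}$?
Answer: $\frac{287589}{109} \approx 2638.4$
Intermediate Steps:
$\left(\left(V{\left(\frac{2}{-58} - \frac{20}{-35} \right)} + 16704\right) - 8366\right) - 5599 = \left(\left(- \frac{54}{\frac{2}{-58} - \frac{20}{-35}} + 16704\right) - 8366\right) - 5599 = \left(\left(- \frac{54}{2 \left(- \frac{1}{58}\right) - - \frac{4}{7}} + 16704\right) - 8366\right) - 5599 = \left(\left(- \frac{54}{- \frac{1}{29} + \frac{4}{7}} + 16704\right) - 8366\right) - 5599 = \left(\left(- \frac{54}{\frac{109}{203}} + 16704\right) - 8366\right) - 5599 = \left(\left(\left(-54\right) \frac{203}{109} + 16704\right) - 8366\right) - 5599 = \left(\left(- \frac{10962}{109} + 16704\right) - 8366\right) - 5599 = \left(\frac{1809774}{109} - 8366\right) - 5599 = \frac{897880}{109} - 5599 = \frac{287589}{109}$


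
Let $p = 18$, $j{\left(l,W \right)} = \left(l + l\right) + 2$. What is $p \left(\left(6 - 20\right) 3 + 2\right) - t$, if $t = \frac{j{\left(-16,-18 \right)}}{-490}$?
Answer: $- \frac{35283}{49} \approx -720.06$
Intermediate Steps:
$j{\left(l,W \right)} = 2 + 2 l$ ($j{\left(l,W \right)} = 2 l + 2 = 2 + 2 l$)
$t = \frac{3}{49}$ ($t = \frac{2 + 2 \left(-16\right)}{-490} = \left(2 - 32\right) \left(- \frac{1}{490}\right) = \left(-30\right) \left(- \frac{1}{490}\right) = \frac{3}{49} \approx 0.061224$)
$p \left(\left(6 - 20\right) 3 + 2\right) - t = 18 \left(\left(6 - 20\right) 3 + 2\right) - \frac{3}{49} = 18 \left(\left(-14\right) 3 + 2\right) - \frac{3}{49} = 18 \left(-42 + 2\right) - \frac{3}{49} = 18 \left(-40\right) - \frac{3}{49} = -720 - \frac{3}{49} = - \frac{35283}{49}$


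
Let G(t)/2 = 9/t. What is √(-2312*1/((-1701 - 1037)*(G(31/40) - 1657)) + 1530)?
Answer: √5372818669867238/1873939 ≈ 39.115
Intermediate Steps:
G(t) = 18/t (G(t) = 2*(9/t) = 18/t)
√(-2312*1/((-1701 - 1037)*(G(31/40) - 1657)) + 1530) = √(-2312*1/((-1701 - 1037)*(18/((31/40)) - 1657)) + 1530) = √(-2312*(-1/(2738*(18/((31*(1/40))) - 1657))) + 1530) = √(-2312*(-1/(2738*(18/(31/40) - 1657))) + 1530) = √(-2312*(-1/(2738*(18*(40/31) - 1657))) + 1530) = √(-2312*(-1/(2738*(720/31 - 1657))) + 1530) = √(-2312/((-2738*(-50647/31))) + 1530) = √(-2312/138671486/31 + 1530) = √(-2312*31/138671486 + 1530) = √(-35836/69335743 + 1530) = √(106083650954/69335743) = √5372818669867238/1873939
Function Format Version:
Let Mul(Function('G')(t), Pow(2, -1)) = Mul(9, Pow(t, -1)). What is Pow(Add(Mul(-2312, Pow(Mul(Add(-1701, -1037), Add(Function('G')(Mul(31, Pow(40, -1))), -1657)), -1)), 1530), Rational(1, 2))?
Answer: Mul(Rational(1, 1873939), Pow(5372818669867238, Rational(1, 2))) ≈ 39.115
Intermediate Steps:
Function('G')(t) = Mul(18, Pow(t, -1)) (Function('G')(t) = Mul(2, Mul(9, Pow(t, -1))) = Mul(18, Pow(t, -1)))
Pow(Add(Mul(-2312, Pow(Mul(Add(-1701, -1037), Add(Function('G')(Mul(31, Pow(40, -1))), -1657)), -1)), 1530), Rational(1, 2)) = Pow(Add(Mul(-2312, Pow(Mul(Add(-1701, -1037), Add(Mul(18, Pow(Mul(31, Pow(40, -1)), -1)), -1657)), -1)), 1530), Rational(1, 2)) = Pow(Add(Mul(-2312, Pow(Mul(-2738, Add(Mul(18, Pow(Mul(31, Rational(1, 40)), -1)), -1657)), -1)), 1530), Rational(1, 2)) = Pow(Add(Mul(-2312, Pow(Mul(-2738, Add(Mul(18, Pow(Rational(31, 40), -1)), -1657)), -1)), 1530), Rational(1, 2)) = Pow(Add(Mul(-2312, Pow(Mul(-2738, Add(Mul(18, Rational(40, 31)), -1657)), -1)), 1530), Rational(1, 2)) = Pow(Add(Mul(-2312, Pow(Mul(-2738, Add(Rational(720, 31), -1657)), -1)), 1530), Rational(1, 2)) = Pow(Add(Mul(-2312, Pow(Mul(-2738, Rational(-50647, 31)), -1)), 1530), Rational(1, 2)) = Pow(Add(Mul(-2312, Pow(Rational(138671486, 31), -1)), 1530), Rational(1, 2)) = Pow(Add(Mul(-2312, Rational(31, 138671486)), 1530), Rational(1, 2)) = Pow(Add(Rational(-35836, 69335743), 1530), Rational(1, 2)) = Pow(Rational(106083650954, 69335743), Rational(1, 2)) = Mul(Rational(1, 1873939), Pow(5372818669867238, Rational(1, 2)))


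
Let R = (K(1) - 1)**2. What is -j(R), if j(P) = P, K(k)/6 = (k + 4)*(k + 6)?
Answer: -43681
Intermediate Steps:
K(k) = 6*(4 + k)*(6 + k) (K(k) = 6*((k + 4)*(k + 6)) = 6*((4 + k)*(6 + k)) = 6*(4 + k)*(6 + k))
R = 43681 (R = ((144 + 6*1**2 + 60*1) - 1)**2 = ((144 + 6*1 + 60) - 1)**2 = ((144 + 6 + 60) - 1)**2 = (210 - 1)**2 = 209**2 = 43681)
-j(R) = -1*43681 = -43681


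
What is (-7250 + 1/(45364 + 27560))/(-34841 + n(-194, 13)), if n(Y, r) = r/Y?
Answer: 51283802903/246452747154 ≈ 0.20809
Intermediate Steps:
(-7250 + 1/(45364 + 27560))/(-34841 + n(-194, 13)) = (-7250 + 1/(45364 + 27560))/(-34841 + 13/(-194)) = (-7250 + 1/72924)/(-34841 + 13*(-1/194)) = (-7250 + 1/72924)/(-34841 - 13/194) = -528698999/(72924*(-6759167/194)) = -528698999/72924*(-194/6759167) = 51283802903/246452747154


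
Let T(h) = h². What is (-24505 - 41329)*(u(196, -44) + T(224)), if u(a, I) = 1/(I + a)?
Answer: -251049828501/76 ≈ -3.3033e+9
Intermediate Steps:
(-24505 - 41329)*(u(196, -44) + T(224)) = (-24505 - 41329)*(1/(-44 + 196) + 224²) = -65834*(1/152 + 50176) = -65834*7626753/152 = -251049828501/76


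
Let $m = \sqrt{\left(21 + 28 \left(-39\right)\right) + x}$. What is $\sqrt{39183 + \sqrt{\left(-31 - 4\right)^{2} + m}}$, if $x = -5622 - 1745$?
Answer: $\sqrt{39183 + \sqrt{1225 + i \sqrt{8438}}} \approx 198.04 + 0.003 i$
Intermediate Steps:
$x = -7367$
$m = i \sqrt{8438}$ ($m = \sqrt{\left(21 + 28 \left(-39\right)\right) - 7367} = \sqrt{\left(21 - 1092\right) - 7367} = \sqrt{-1071 - 7367} = \sqrt{-8438} = i \sqrt{8438} \approx 91.859 i$)
$\sqrt{39183 + \sqrt{\left(-31 - 4\right)^{2} + m}} = \sqrt{39183 + \sqrt{\left(-31 - 4\right)^{2} + i \sqrt{8438}}} = \sqrt{39183 + \sqrt{\left(-35\right)^{2} + i \sqrt{8438}}} = \sqrt{39183 + \sqrt{1225 + i \sqrt{8438}}}$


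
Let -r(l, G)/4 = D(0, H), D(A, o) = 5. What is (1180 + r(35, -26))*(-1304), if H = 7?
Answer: -1512640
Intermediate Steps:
r(l, G) = -20 (r(l, G) = -4*5 = -20)
(1180 + r(35, -26))*(-1304) = (1180 - 20)*(-1304) = 1160*(-1304) = -1512640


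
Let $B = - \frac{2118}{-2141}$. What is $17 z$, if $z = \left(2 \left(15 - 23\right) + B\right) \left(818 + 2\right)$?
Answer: $- \frac{448003720}{2141} \approx -2.0925 \cdot 10^{5}$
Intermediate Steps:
$B = \frac{2118}{2141}$ ($B = \left(-2118\right) \left(- \frac{1}{2141}\right) = \frac{2118}{2141} \approx 0.98926$)
$z = - \frac{26353160}{2141}$ ($z = \left(2 \left(15 - 23\right) + \frac{2118}{2141}\right) \left(818 + 2\right) = \left(2 \left(-8\right) + \frac{2118}{2141}\right) 820 = \left(-16 + \frac{2118}{2141}\right) 820 = \left(- \frac{32138}{2141}\right) 820 = - \frac{26353160}{2141} \approx -12309.0$)
$17 z = 17 \left(- \frac{26353160}{2141}\right) = - \frac{448003720}{2141}$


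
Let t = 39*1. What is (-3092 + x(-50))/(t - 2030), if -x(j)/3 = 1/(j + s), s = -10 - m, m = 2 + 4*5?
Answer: 253541/163262 ≈ 1.5530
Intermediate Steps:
m = 22 (m = 2 + 20 = 22)
t = 39
s = -32 (s = -10 - 1*22 = -10 - 22 = -32)
x(j) = -3/(-32 + j) (x(j) = -3/(j - 32) = -3/(-32 + j))
(-3092 + x(-50))/(t - 2030) = (-3092 - 3/(-32 - 50))/(39 - 2030) = (-3092 - 3/(-82))/(-1991) = (-3092 - 3*(-1/82))*(-1/1991) = (-3092 + 3/82)*(-1/1991) = -253541/82*(-1/1991) = 253541/163262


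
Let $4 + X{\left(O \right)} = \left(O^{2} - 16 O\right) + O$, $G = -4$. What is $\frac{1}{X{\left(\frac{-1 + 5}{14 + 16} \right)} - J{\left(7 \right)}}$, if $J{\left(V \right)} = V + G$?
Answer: $- \frac{225}{2021} \approx -0.11133$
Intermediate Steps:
$J{\left(V \right)} = -4 + V$ ($J{\left(V \right)} = V - 4 = -4 + V$)
$X{\left(O \right)} = -4 + O^{2} - 15 O$ ($X{\left(O \right)} = -4 + \left(\left(O^{2} - 16 O\right) + O\right) = -4 + \left(O^{2} - 15 O\right) = -4 + O^{2} - 15 O$)
$\frac{1}{X{\left(\frac{-1 + 5}{14 + 16} \right)} - J{\left(7 \right)}} = \frac{1}{\left(-4 + \left(\frac{-1 + 5}{14 + 16}\right)^{2} - 15 \frac{-1 + 5}{14 + 16}\right) - \left(-4 + 7\right)} = \frac{1}{\left(-4 + \left(\frac{4}{30}\right)^{2} - 15 \cdot \frac{4}{30}\right) - 3} = \frac{1}{\left(-4 + \left(4 \cdot \frac{1}{30}\right)^{2} - 15 \cdot 4 \cdot \frac{1}{30}\right) - 3} = \frac{1}{\left(-4 + \left(\frac{2}{15}\right)^{2} - 2\right) - 3} = \frac{1}{\left(-4 + \frac{4}{225} - 2\right) - 3} = \frac{1}{- \frac{1346}{225} - 3} = \frac{1}{- \frac{2021}{225}} = - \frac{225}{2021}$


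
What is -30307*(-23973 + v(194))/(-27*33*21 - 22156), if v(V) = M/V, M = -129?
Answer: -140954553537/7928198 ≈ -17779.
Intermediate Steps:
v(V) = -129/V
-30307*(-23973 + v(194))/(-27*33*21 - 22156) = -30307*(-23973 - 129/194)/(-27*33*21 - 22156) = -30307*(-23973 - 129*1/194)/(-891*21 - 22156) = -30307*(-23973 - 129/194)/(-18711 - 22156) = -30307/((-40867/(-4650891/194))) = -30307/((-40867*(-194/4650891))) = -30307/7928198/4650891 = -30307*4650891/7928198 = -140954553537/7928198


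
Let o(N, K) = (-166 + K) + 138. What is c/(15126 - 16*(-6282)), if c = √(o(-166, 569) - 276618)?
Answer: I*√276077/115638 ≈ 0.0045438*I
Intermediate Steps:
o(N, K) = -28 + K
c = I*√276077 (c = √((-28 + 569) - 276618) = √(541 - 276618) = √(-276077) = I*√276077 ≈ 525.43*I)
c/(15126 - 16*(-6282)) = (I*√276077)/(15126 - 16*(-6282)) = (I*√276077)/(15126 + 100512) = (I*√276077)/115638 = (I*√276077)*(1/115638) = I*√276077/115638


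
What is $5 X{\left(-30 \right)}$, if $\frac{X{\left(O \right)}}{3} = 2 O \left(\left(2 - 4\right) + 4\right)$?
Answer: $-1800$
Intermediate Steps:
$X{\left(O \right)} = 12 O$ ($X{\left(O \right)} = 3 \cdot 2 O \left(\left(2 - 4\right) + 4\right) = 3 \cdot 2 O \left(-2 + 4\right) = 3 \cdot 2 O 2 = 3 \cdot 4 O = 12 O$)
$5 X{\left(-30 \right)} = 5 \cdot 12 \left(-30\right) = 5 \left(-360\right) = -1800$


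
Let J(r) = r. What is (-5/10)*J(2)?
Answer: -1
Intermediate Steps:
(-5/10)*J(2) = (-5/10)*2 = ((⅒)*(-5))*2 = -½*2 = -1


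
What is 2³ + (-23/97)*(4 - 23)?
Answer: 1213/97 ≈ 12.505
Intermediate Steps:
2³ + (-23/97)*(4 - 23) = 8 - 23*1/97*(-19) = 8 - 23/97*(-19) = 8 + 437/97 = 1213/97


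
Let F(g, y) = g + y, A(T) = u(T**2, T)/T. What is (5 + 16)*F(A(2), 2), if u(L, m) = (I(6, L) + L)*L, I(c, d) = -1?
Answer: 168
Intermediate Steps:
u(L, m) = L*(-1 + L) (u(L, m) = (-1 + L)*L = L*(-1 + L))
A(T) = T*(-1 + T**2) (A(T) = (T**2*(-1 + T**2))/T = T*(-1 + T**2))
(5 + 16)*F(A(2), 2) = (5 + 16)*((2**3 - 1*2) + 2) = 21*((8 - 2) + 2) = 21*(6 + 2) = 21*8 = 168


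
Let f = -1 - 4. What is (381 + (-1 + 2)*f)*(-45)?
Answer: -16920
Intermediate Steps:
f = -5
(381 + (-1 + 2)*f)*(-45) = (381 + (-1 + 2)*(-5))*(-45) = (381 + 1*(-5))*(-45) = (381 - 5)*(-45) = 376*(-45) = -16920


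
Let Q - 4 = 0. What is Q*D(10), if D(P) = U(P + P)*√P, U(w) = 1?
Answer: 4*√10 ≈ 12.649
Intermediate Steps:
Q = 4 (Q = 4 + 0 = 4)
D(P) = √P (D(P) = 1*√P = √P)
Q*D(10) = 4*√10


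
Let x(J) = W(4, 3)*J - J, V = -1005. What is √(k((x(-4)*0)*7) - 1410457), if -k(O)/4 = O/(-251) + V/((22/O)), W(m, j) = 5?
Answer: I*√1410457 ≈ 1187.6*I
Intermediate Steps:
x(J) = 4*J (x(J) = 5*J - J = 4*J)
k(O) = 504554*O/2761 (k(O) = -4*(O/(-251) - 1005*O/22) = -4*(O*(-1/251) - 1005*O/22) = -4*(-O/251 - 1005*O/22) = -(-504554)*O/2761 = 504554*O/2761)
√(k((x(-4)*0)*7) - 1410457) = √(504554*(((4*(-4))*0)*7)/2761 - 1410457) = √(504554*(-16*0*7)/2761 - 1410457) = √(504554*(0*7)/2761 - 1410457) = √((504554/2761)*0 - 1410457) = √(0 - 1410457) = √(-1410457) = I*√1410457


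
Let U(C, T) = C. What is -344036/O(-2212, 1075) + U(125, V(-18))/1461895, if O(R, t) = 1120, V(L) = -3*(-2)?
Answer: -3592459773/11695160 ≈ -307.17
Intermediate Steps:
V(L) = 6
-344036/O(-2212, 1075) + U(125, V(-18))/1461895 = -344036/1120 + 125/1461895 = -344036*1/1120 + 125*(1/1461895) = -12287/40 + 25/292379 = -3592459773/11695160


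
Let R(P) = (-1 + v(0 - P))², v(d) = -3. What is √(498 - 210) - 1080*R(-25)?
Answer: -17280 + 12*√2 ≈ -17263.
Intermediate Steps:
R(P) = 16 (R(P) = (-1 - 3)² = (-4)² = 16)
√(498 - 210) - 1080*R(-25) = √(498 - 210) - 1080*16 = √288 - 17280 = 12*√2 - 17280 = -17280 + 12*√2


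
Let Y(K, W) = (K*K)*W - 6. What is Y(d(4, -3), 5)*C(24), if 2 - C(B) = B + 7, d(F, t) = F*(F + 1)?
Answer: -57826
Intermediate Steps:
d(F, t) = F*(1 + F)
Y(K, W) = -6 + W*K² (Y(K, W) = K²*W - 6 = W*K² - 6 = -6 + W*K²)
C(B) = -5 - B (C(B) = 2 - (B + 7) = 2 - (7 + B) = 2 + (-7 - B) = -5 - B)
Y(d(4, -3), 5)*C(24) = (-6 + 5*(4*(1 + 4))²)*(-5 - 1*24) = (-6 + 5*(4*5)²)*(-5 - 24) = (-6 + 5*20²)*(-29) = (-6 + 5*400)*(-29) = (-6 + 2000)*(-29) = 1994*(-29) = -57826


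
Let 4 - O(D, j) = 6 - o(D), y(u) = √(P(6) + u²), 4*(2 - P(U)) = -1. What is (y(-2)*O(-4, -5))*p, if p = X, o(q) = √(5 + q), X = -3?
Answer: 15/2 ≈ 7.5000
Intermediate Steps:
P(U) = 9/4 (P(U) = 2 - ¼*(-1) = 2 + ¼ = 9/4)
p = -3
y(u) = √(9/4 + u²)
O(D, j) = -2 + √(5 + D) (O(D, j) = 4 - (6 - √(5 + D)) = 4 + (-6 + √(5 + D)) = -2 + √(5 + D))
(y(-2)*O(-4, -5))*p = ((√(9 + 4*(-2)²)/2)*(-2 + √(5 - 4)))*(-3) = ((√(9 + 4*4)/2)*(-2 + √1))*(-3) = ((√(9 + 16)/2)*(-2 + 1))*(-3) = ((√25/2)*(-1))*(-3) = (((½)*5)*(-1))*(-3) = ((5/2)*(-1))*(-3) = -5/2*(-3) = 15/2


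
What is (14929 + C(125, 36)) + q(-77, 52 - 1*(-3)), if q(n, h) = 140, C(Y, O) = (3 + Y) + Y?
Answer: 15322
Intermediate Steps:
C(Y, O) = 3 + 2*Y
(14929 + C(125, 36)) + q(-77, 52 - 1*(-3)) = (14929 + (3 + 2*125)) + 140 = (14929 + (3 + 250)) + 140 = (14929 + 253) + 140 = 15182 + 140 = 15322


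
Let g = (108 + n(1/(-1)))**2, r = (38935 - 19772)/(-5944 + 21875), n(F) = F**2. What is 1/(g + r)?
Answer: 15931/189295374 ≈ 8.4159e-5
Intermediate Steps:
r = 19163/15931 ≈ 1.2029
g = 11881 (g = (108 + (1/(-1))**2)**2 = (108 + (1*(-1))**2)**2 = (108 + (-1)**2)**2 = (108 + 1)**2 = 109**2 = 11881)
1/(g + r) = 1/(11881 + 19163/15931) = 1/(189295374/15931) = 15931/189295374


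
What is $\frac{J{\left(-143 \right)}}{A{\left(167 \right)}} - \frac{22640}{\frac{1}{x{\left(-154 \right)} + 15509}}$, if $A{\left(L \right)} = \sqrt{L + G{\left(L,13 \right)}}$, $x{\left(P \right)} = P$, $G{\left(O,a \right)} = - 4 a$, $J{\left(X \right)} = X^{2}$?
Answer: $-347637200 + \frac{20449 \sqrt{115}}{115} \approx -3.4764 \cdot 10^{8}$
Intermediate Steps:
$A{\left(L \right)} = \sqrt{-52 + L}$ ($A{\left(L \right)} = \sqrt{L - 52} = \sqrt{-52 + L}$)
$\frac{J{\left(-143 \right)}}{A{\left(167 \right)}} - \frac{22640}{\frac{1}{x{\left(-154 \right)} + 15509}} = \frac{\left(-143\right)^{2}}{\sqrt{-52 + 167}} - \frac{22640}{\frac{1}{-154 + 15509}} = \frac{20449}{\sqrt{115}} - \frac{22640}{\frac{1}{15355}} = 20449 \frac{\sqrt{115}}{115} - 22640 \frac{1}{\frac{1}{15355}} = \frac{20449 \sqrt{115}}{115} - 347637200 = -347637200 + \frac{20449 \sqrt{115}}{115}$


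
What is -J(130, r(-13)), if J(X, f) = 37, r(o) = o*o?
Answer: -37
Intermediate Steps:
r(o) = o**2
-J(130, r(-13)) = -1*37 = -37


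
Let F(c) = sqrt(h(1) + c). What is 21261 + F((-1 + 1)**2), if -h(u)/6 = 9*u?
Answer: 21261 + 3*I*sqrt(6) ≈ 21261.0 + 7.3485*I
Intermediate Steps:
h(u) = -54*u
F(c) = sqrt(-54 + c) (F(c) = sqrt(-54*1 + c) = sqrt(-54 + c))
21261 + F((-1 + 1)**2) = 21261 + sqrt(-54 + (-1 + 1)**2) = 21261 + sqrt(-54 + 0**2) = 21261 + sqrt(-54 + 0) = 21261 + sqrt(-54) = 21261 + 3*I*sqrt(6)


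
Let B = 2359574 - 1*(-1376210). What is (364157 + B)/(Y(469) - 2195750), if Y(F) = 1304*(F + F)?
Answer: -4099941/972598 ≈ -4.2155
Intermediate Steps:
Y(F) = 2608*F (Y(F) = 1304*(2*F) = 2608*F)
B = 3735784 (B = 2359574 + 1376210 = 3735784)
(364157 + B)/(Y(469) - 2195750) = (364157 + 3735784)/(2608*469 - 2195750) = 4099941/(1223152 - 2195750) = 4099941/(-972598) = 4099941*(-1/972598) = -4099941/972598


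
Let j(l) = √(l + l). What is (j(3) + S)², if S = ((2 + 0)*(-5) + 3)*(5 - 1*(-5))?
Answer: (70 - √6)² ≈ 4563.1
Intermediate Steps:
j(l) = √2*√l (j(l) = √(2*l) = √2*√l)
S = -70 (S = (2*(-5) + 3)*(5 + 5) = (-10 + 3)*10 = -7*10 = -70)
(j(3) + S)² = (√2*√3 - 70)² = (√6 - 70)² = (-70 + √6)²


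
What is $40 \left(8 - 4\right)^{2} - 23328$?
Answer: $-22688$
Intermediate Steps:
$40 \left(8 - 4\right)^{2} - 23328 = 40 \cdot 4^{2} - 23328 = 40 \cdot 16 - 23328 = 640 - 23328 = -22688$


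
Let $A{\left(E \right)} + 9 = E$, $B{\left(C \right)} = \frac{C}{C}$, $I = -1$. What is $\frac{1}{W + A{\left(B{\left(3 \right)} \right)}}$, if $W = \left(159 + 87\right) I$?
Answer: $- \frac{1}{254} \approx -0.003937$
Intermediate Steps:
$B{\left(C \right)} = 1$
$A{\left(E \right)} = -9 + E$
$W = -246$ ($W = \left(159 + 87\right) \left(-1\right) = 246 \left(-1\right) = -246$)
$\frac{1}{W + A{\left(B{\left(3 \right)} \right)}} = \frac{1}{-246 + \left(-9 + 1\right)} = \frac{1}{-246 - 8} = \frac{1}{-254} = - \frac{1}{254}$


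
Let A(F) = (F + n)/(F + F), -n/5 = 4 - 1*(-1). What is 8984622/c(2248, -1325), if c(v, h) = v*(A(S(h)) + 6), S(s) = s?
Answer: 79364161/129260 ≈ 613.99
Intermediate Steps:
n = -25 (n = -5*(4 - 1*(-1)) = -5*(4 + 1) = -5*5 = -25)
A(F) = (-25 + F)/(2*F) (A(F) = (F - 25)/(F + F) = (-25 + F)/((2*F)) = (-25 + F)*(1/(2*F)) = (-25 + F)/(2*F))
c(v, h) = v*(6 + (-25 + h)/(2*h)) (c(v, h) = v*((-25 + h)/(2*h) + 6) = v*(6 + (-25 + h)/(2*h)))
8984622/c(2248, -1325) = 8984622/(((1/2)*2248*(-25 + 13*(-1325))/(-1325))) = 8984622/(((1/2)*2248*(-1/1325)*(-25 - 17225))) = 8984622/(((1/2)*2248*(-1/1325)*(-17250))) = 8984622/(775560/53) = 8984622*(53/775560) = 79364161/129260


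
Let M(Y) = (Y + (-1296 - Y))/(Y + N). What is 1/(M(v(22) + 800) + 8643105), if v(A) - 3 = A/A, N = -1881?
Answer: 359/3102875127 ≈ 1.1570e-7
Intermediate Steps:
v(A) = 4 (v(A) = 3 + A/A = 3 + 1 = 4)
M(Y) = -1296/(-1881 + Y) (M(Y) = (Y + (-1296 - Y))/(Y - 1881) = -1296/(-1881 + Y))
1/(M(v(22) + 800) + 8643105) = 1/(-1296/(-1881 + (4 + 800)) + 8643105) = 1/(-1296/(-1881 + 804) + 8643105) = 1/(-1296/(-1077) + 8643105) = 1/(-1296*(-1/1077) + 8643105) = 1/(432/359 + 8643105) = 1/(3102875127/359) = 359/3102875127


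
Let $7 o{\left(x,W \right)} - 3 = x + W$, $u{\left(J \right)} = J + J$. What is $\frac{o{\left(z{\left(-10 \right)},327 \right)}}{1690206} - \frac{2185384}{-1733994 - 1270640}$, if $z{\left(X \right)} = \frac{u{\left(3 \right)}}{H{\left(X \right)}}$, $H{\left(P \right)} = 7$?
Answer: $\frac{15083388919870}{20737005859633} \approx 0.72737$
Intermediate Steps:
$u{\left(J \right)} = 2 J$
$z{\left(X \right)} = \frac{6}{7}$ ($z{\left(X \right)} = \frac{2 \cdot 3}{7} = 6 \cdot \frac{1}{7} = \frac{6}{7}$)
$o{\left(x,W \right)} = \frac{3}{7} + \frac{W}{7} + \frac{x}{7}$ ($o{\left(x,W \right)} = \frac{3}{7} + \frac{x + W}{7} = \frac{3}{7} + \frac{W + x}{7} = \frac{3}{7} + \left(\frac{W}{7} + \frac{x}{7}\right) = \frac{3}{7} + \frac{W}{7} + \frac{x}{7}$)
$\frac{o{\left(z{\left(-10 \right)},327 \right)}}{1690206} - \frac{2185384}{-1733994 - 1270640} = \frac{\frac{3}{7} + \frac{1}{7} \cdot 327 + \frac{1}{7} \cdot \frac{6}{7}}{1690206} - \frac{2185384}{-1733994 - 1270640} = \left(\frac{3}{7} + \frac{327}{7} + \frac{6}{49}\right) \frac{1}{1690206} - \frac{2185384}{-1733994 - 1270640} = \frac{2316}{49} \cdot \frac{1}{1690206} - \frac{2185384}{-3004634} = \frac{386}{13803349} - - \frac{1092692}{1502317} = \frac{386}{13803349} + \frac{1092692}{1502317} = \frac{15083388919870}{20737005859633}$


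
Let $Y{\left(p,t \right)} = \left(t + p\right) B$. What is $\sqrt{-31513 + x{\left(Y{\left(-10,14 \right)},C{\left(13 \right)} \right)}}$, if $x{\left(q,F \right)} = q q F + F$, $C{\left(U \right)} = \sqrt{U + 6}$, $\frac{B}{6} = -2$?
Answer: $\sqrt{-31513 + 2305 \sqrt{19}} \approx 146.51 i$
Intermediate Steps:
$B = -12$ ($B = 6 \left(-2\right) = -12$)
$C{\left(U \right)} = \sqrt{6 + U}$
$Y{\left(p,t \right)} = - 12 p - 12 t$ ($Y{\left(p,t \right)} = \left(t + p\right) \left(-12\right) = \left(p + t\right) \left(-12\right) = - 12 p - 12 t$)
$x{\left(q,F \right)} = F + F q^{2}$ ($x{\left(q,F \right)} = q^{2} F + F = F q^{2} + F = F + F q^{2}$)
$\sqrt{-31513 + x{\left(Y{\left(-10,14 \right)},C{\left(13 \right)} \right)}} = \sqrt{-31513 + \sqrt{6 + 13} \left(1 + \left(\left(-12\right) \left(-10\right) - 168\right)^{2}\right)} = \sqrt{-31513 + \sqrt{19} \left(1 + \left(120 - 168\right)^{2}\right)} = \sqrt{-31513 + \sqrt{19} \left(1 + \left(-48\right)^{2}\right)} = \sqrt{-31513 + \sqrt{19} \left(1 + 2304\right)} = \sqrt{-31513 + \sqrt{19} \cdot 2305} = \sqrt{-31513 + 2305 \sqrt{19}}$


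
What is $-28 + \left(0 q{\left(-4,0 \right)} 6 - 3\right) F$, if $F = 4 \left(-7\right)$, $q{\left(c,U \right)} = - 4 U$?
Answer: $56$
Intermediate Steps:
$F = -28$
$-28 + \left(0 q{\left(-4,0 \right)} 6 - 3\right) F = -28 + \left(0 \left(-4\right) 0 \cdot 6 - 3\right) \left(-28\right) = -28 + \left(0 \cdot 0 \cdot 6 - 3\right) \left(-28\right) = -28 + \left(0 \cdot 0 - 3\right) \left(-28\right) = -28 + \left(0 - 3\right) \left(-28\right) = -28 - -84 = -28 + 84 = 56$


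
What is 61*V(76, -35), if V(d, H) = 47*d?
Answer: 217892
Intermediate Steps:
61*V(76, -35) = 61*(47*76) = 61*3572 = 217892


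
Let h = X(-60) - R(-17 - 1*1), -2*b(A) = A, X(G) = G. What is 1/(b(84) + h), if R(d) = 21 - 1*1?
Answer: -1/122 ≈ -0.0081967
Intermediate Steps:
R(d) = 20 (R(d) = 21 - 1 = 20)
b(A) = -A/2
h = -80 (h = -60 - 1*20 = -60 - 20 = -80)
1/(b(84) + h) = 1/(-½*84 - 80) = 1/(-42 - 80) = 1/(-122) = -1/122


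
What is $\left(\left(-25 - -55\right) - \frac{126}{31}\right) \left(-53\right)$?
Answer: $- \frac{42612}{31} \approx -1374.6$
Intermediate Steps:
$\left(\left(-25 - -55\right) - \frac{126}{31}\right) \left(-53\right) = \left(\left(-25 + 55\right) - \frac{126}{31}\right) \left(-53\right) = \left(30 - \frac{126}{31}\right) \left(-53\right) = \frac{804}{31} \left(-53\right) = - \frac{42612}{31}$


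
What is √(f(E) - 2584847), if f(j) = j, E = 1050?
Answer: I*√2583797 ≈ 1607.4*I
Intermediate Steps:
√(f(E) - 2584847) = √(1050 - 2584847) = √(-2583797) = I*√2583797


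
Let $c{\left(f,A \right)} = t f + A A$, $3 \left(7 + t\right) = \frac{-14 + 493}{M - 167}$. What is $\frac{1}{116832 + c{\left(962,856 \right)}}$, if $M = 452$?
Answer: $\frac{855}{721083868} \approx 1.1857 \cdot 10^{-6}$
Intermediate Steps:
$t = - \frac{5506}{855}$ ($t = -7 + \frac{\left(-14 + 493\right) \frac{1}{452 - 167}}{3} = -7 + \frac{479 \cdot \frac{1}{285}}{3} = -7 + \frac{1}{3} \cdot \frac{479}{285} = -7 + \frac{479}{855} = - \frac{5506}{855} \approx -6.4398$)
$c{\left(f,A \right)} = A^{2} - \frac{5506 f}{855}$ ($c{\left(f,A \right)} = - \frac{5506 f}{855} + A A = - \frac{5506 f}{855} + A^{2} = A^{2} - \frac{5506 f}{855}$)
$\frac{1}{116832 + c{\left(962,856 \right)}} = \frac{1}{116832 + \left(856^{2} - \frac{5296772}{855}\right)} = \frac{1}{116832 + \left(732736 - \frac{5296772}{855}\right)} = \frac{1}{116832 + \frac{621192508}{855}} = \frac{1}{\frac{721083868}{855}} = \frac{855}{721083868}$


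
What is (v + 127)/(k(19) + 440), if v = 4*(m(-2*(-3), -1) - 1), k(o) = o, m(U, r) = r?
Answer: 7/27 ≈ 0.25926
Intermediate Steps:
v = -8 (v = 4*(-1 - 1) = 4*(-2) = -8)
(v + 127)/(k(19) + 440) = (-8 + 127)/(19 + 440) = 119/459 = 119*(1/459) = 7/27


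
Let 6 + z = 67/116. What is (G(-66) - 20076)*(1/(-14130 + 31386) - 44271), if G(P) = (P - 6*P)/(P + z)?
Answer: 2118253107859625/2382766 ≈ 8.8899e+8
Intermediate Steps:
z = -629/116 (z = -6 + 67/116 = -629/116 ≈ -5.4224)
G(P) = -5*P/(-629/116 + P) (G(P) = (P - 6*P)/(P - 629/116) = (-5*P)/(-629/116 + P) = -5*P/(-629/116 + P))
(G(-66) - 20076)*(1/(-14130 + 31386) - 44271) = (-580*(-66)/(-629 + 116*(-66)) - 20076)*(1/(-14130 + 31386) - 44271) = (-580*(-66)/(-629 - 7656) - 20076)*(1/17256 - 44271) = (-580*(-66)/(-8285) - 20076)*(1/17256 - 44271) = (-580*(-66)*(-1/8285) - 20076)*(-763940375/17256) = (-7656/1657 - 20076)*(-763940375/17256) = -33273588/1657*(-763940375/17256) = 2118253107859625/2382766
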